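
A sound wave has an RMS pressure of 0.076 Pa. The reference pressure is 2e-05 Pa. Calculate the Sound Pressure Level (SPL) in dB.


Given values:
  p = 0.076 Pa
  p_ref = 2e-05 Pa
Formula: SPL = 20 * log10(p / p_ref)
Compute ratio: p / p_ref = 0.076 / 2e-05 = 3800
Compute log10: log10(3800) = 3.579784
Multiply: SPL = 20 * 3.579784 = 71.6

71.6 dB


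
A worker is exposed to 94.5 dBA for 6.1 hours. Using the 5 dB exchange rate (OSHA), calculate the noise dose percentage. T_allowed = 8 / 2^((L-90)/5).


Given values:
  L = 94.5 dBA, T = 6.1 hours
Formula: T_allowed = 8 / 2^((L - 90) / 5)
Compute exponent: (94.5 - 90) / 5 = 0.9
Compute 2^(0.9) = 1.866066
T_allowed = 8 / 1.866066 = 4.287094 hours
Dose = (T / T_allowed) * 100
Dose = (6.1 / 4.287094) * 100 = 142.29

142.29 %


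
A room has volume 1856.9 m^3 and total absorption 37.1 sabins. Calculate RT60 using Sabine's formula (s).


Given values:
  V = 1856.9 m^3
  A = 37.1 sabins
Formula: RT60 = 0.161 * V / A
Numerator: 0.161 * 1856.9 = 298.9609
RT60 = 298.9609 / 37.1 = 8.058

8.058 s


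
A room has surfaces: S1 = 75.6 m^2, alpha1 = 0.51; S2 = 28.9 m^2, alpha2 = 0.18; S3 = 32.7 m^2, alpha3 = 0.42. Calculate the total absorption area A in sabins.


Given surfaces:
  Surface 1: 75.6 * 0.51 = 38.556
  Surface 2: 28.9 * 0.18 = 5.202
  Surface 3: 32.7 * 0.42 = 13.734
Formula: A = sum(Si * alpha_i)
A = 38.556 + 5.202 + 13.734
A = 57.49

57.49 sabins


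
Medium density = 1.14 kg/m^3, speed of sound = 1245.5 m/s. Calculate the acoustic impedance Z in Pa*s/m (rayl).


Given values:
  rho = 1.14 kg/m^3
  c = 1245.5 m/s
Formula: Z = rho * c
Z = 1.14 * 1245.5
Z = 1419.87

1419.87 rayl


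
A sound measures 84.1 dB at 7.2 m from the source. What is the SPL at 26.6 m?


Given values:
  SPL1 = 84.1 dB, r1 = 7.2 m, r2 = 26.6 m
Formula: SPL2 = SPL1 - 20 * log10(r2 / r1)
Compute ratio: r2 / r1 = 26.6 / 7.2 = 3.6944
Compute log10: log10(3.6944) = 0.567544
Compute drop: 20 * 0.567544 = 11.3509
SPL2 = 84.1 - 11.3509 = 72.75

72.75 dB


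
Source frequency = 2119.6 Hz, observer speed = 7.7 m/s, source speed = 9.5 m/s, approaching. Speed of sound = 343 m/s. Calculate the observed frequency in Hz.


Given values:
  f_s = 2119.6 Hz, v_o = 7.7 m/s, v_s = 9.5 m/s
  Direction: approaching
Formula: f_o = f_s * (c + v_o) / (c - v_s)
Numerator: c + v_o = 343 + 7.7 = 350.7
Denominator: c - v_s = 343 - 9.5 = 333.5
f_o = 2119.6 * 350.7 / 333.5 = 2228.92

2228.92 Hz


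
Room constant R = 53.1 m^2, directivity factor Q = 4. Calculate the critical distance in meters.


Given values:
  R = 53.1 m^2, Q = 4
Formula: d_c = 0.141 * sqrt(Q * R)
Compute Q * R = 4 * 53.1 = 212.4
Compute sqrt(212.4) = 14.5739
d_c = 0.141 * 14.5739 = 2.055

2.055 m


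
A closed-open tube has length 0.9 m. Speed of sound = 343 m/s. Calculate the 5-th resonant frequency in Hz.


Given values:
  Tube type: closed-open, L = 0.9 m, c = 343 m/s, n = 5
Formula: f_n = (2n - 1) * c / (4 * L)
Compute 2n - 1 = 2*5 - 1 = 9
Compute 4 * L = 4 * 0.9 = 3.6
f = 9 * 343 / 3.6
f = 857.5

857.5 Hz


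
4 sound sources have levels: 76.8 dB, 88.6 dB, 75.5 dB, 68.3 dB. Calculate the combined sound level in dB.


Formula: L_total = 10 * log10( sum(10^(Li/10)) )
  Source 1: 10^(76.8/10) = 47863009.2323
  Source 2: 10^(88.6/10) = 724435960.075
  Source 3: 10^(75.5/10) = 35481338.9234
  Source 4: 10^(68.3/10) = 6760829.7539
Sum of linear values = 814541137.9846
L_total = 10 * log10(814541137.9846) = 89.11

89.11 dB


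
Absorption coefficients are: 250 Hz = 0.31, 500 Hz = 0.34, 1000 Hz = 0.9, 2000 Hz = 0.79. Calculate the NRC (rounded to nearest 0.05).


Given values:
  a_250 = 0.31, a_500 = 0.34
  a_1000 = 0.9, a_2000 = 0.79
Formula: NRC = (a250 + a500 + a1000 + a2000) / 4
Sum = 0.31 + 0.34 + 0.9 + 0.79 = 2.34
NRC = 2.34 / 4 = 0.585
Rounded to nearest 0.05: 0.6

0.6


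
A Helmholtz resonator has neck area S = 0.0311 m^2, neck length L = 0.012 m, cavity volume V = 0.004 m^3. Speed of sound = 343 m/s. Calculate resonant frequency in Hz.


Given values:
  S = 0.0311 m^2, L = 0.012 m, V = 0.004 m^3, c = 343 m/s
Formula: f = (c / (2*pi)) * sqrt(S / (V * L))
Compute V * L = 0.004 * 0.012 = 4.8e-05
Compute S / (V * L) = 0.0311 / 4.8e-05 = 647.9167
Compute sqrt(647.9167) = 25.454208
Compute c / (2*pi) = 343 / 6.283185 = 54.590148
f = 54.590148 * 25.454208 = 1389.55

1389.55 Hz


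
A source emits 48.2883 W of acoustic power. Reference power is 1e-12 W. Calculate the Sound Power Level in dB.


Given values:
  W = 48.2883 W
  W_ref = 1e-12 W
Formula: SWL = 10 * log10(W / W_ref)
Compute ratio: W / W_ref = 48288300000000
Compute log10: log10(48288300000000) = 13.683842
Multiply: SWL = 10 * 13.683842 = 136.84

136.84 dB


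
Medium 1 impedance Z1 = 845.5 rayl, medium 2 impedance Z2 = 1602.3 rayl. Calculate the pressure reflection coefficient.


Given values:
  Z1 = 845.5 rayl, Z2 = 1602.3 rayl
Formula: R = (Z2 - Z1) / (Z2 + Z1)
Numerator: Z2 - Z1 = 1602.3 - 845.5 = 756.8
Denominator: Z2 + Z1 = 1602.3 + 845.5 = 2447.8
R = 756.8 / 2447.8 = 0.3092

0.3092


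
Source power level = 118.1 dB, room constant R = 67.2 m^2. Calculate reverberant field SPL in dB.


Given values:
  Lw = 118.1 dB, R = 67.2 m^2
Formula: SPL = Lw + 10 * log10(4 / R)
Compute 4 / R = 4 / 67.2 = 0.059524
Compute 10 * log10(0.059524) = -12.2531
SPL = 118.1 + (-12.2531) = 105.85

105.85 dB


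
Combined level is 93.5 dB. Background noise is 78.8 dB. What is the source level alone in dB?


Given values:
  L_total = 93.5 dB, L_bg = 78.8 dB
Formula: L_source = 10 * log10(10^(L_total/10) - 10^(L_bg/10))
Convert to linear:
  10^(93.5/10) = 2238721138.5683
  10^(78.8/10) = 75857757.5029
Difference: 2238721138.5683 - 75857757.5029 = 2162863381.0654
L_source = 10 * log10(2162863381.0654) = 93.35

93.35 dB


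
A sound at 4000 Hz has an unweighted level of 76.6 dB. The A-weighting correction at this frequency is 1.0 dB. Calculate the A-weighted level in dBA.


Given values:
  SPL = 76.6 dB
  A-weighting at 4000 Hz = 1.0 dB
Formula: L_A = SPL + A_weight
L_A = 76.6 + (1.0)
L_A = 77.6

77.6 dBA


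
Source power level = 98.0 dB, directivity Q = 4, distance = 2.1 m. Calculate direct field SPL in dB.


Given values:
  Lw = 98.0 dB, Q = 4, r = 2.1 m
Formula: SPL = Lw + 10 * log10(Q / (4 * pi * r^2))
Compute 4 * pi * r^2 = 4 * pi * 2.1^2 = 55.4177
Compute Q / denom = 4 / 55.4177 = 0.07217911
Compute 10 * log10(0.07217911) = -11.4159
SPL = 98.0 + (-11.4159) = 86.58

86.58 dB


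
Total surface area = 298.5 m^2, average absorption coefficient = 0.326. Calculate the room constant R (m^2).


Given values:
  S = 298.5 m^2, alpha = 0.326
Formula: R = S * alpha / (1 - alpha)
Numerator: 298.5 * 0.326 = 97.311
Denominator: 1 - 0.326 = 0.674
R = 97.311 / 0.674 = 144.38

144.38 m^2


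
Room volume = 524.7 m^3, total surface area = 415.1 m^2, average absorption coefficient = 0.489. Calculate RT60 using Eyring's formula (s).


Given values:
  V = 524.7 m^3, S = 415.1 m^2, alpha = 0.489
Formula: RT60 = 0.161 * V / (-S * ln(1 - alpha))
Compute ln(1 - 0.489) = ln(0.511) = -0.671386
Denominator: -415.1 * -0.671386 = 278.6923
Numerator: 0.161 * 524.7 = 84.4767
RT60 = 84.4767 / 278.6923 = 0.303

0.303 s


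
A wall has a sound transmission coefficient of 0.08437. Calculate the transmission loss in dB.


Given values:
  tau = 0.08437
Formula: TL = 10 * log10(1 / tau)
Compute 1 / tau = 1 / 0.08437 = 11.8526
Compute log10(11.8526) = 1.073814
TL = 10 * 1.073814 = 10.74

10.74 dB


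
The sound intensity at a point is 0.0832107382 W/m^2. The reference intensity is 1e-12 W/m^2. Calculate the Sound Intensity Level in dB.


Given values:
  I = 0.0832107382 W/m^2
  I_ref = 1e-12 W/m^2
Formula: SIL = 10 * log10(I / I_ref)
Compute ratio: I / I_ref = 83210738200
Compute log10: log10(83210738200) = 10.920179
Multiply: SIL = 10 * 10.920179 = 109.2

109.2 dB


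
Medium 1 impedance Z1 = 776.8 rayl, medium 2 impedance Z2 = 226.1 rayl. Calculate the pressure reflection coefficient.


Given values:
  Z1 = 776.8 rayl, Z2 = 226.1 rayl
Formula: R = (Z2 - Z1) / (Z2 + Z1)
Numerator: Z2 - Z1 = 226.1 - 776.8 = -550.7
Denominator: Z2 + Z1 = 226.1 + 776.8 = 1002.9
R = -550.7 / 1002.9 = -0.5491

-0.5491


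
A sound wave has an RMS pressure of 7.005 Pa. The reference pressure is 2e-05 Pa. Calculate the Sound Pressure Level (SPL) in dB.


Given values:
  p = 7.005 Pa
  p_ref = 2e-05 Pa
Formula: SPL = 20 * log10(p / p_ref)
Compute ratio: p / p_ref = 7.005 / 2e-05 = 350250
Compute log10: log10(350250) = 5.544378
Multiply: SPL = 20 * 5.544378 = 110.89

110.89 dB


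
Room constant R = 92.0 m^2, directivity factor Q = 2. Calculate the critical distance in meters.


Given values:
  R = 92.0 m^2, Q = 2
Formula: d_c = 0.141 * sqrt(Q * R)
Compute Q * R = 2 * 92.0 = 184.0
Compute sqrt(184.0) = 13.5647
d_c = 0.141 * 13.5647 = 1.913

1.913 m


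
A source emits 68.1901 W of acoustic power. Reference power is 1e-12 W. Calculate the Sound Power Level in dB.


Given values:
  W = 68.1901 W
  W_ref = 1e-12 W
Formula: SWL = 10 * log10(W / W_ref)
Compute ratio: W / W_ref = 68190100000000
Compute log10: log10(68190100000000) = 13.833721
Multiply: SWL = 10 * 13.833721 = 138.34

138.34 dB


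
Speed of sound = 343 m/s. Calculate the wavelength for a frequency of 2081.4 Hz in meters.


Given values:
  c = 343 m/s, f = 2081.4 Hz
Formula: lambda = c / f
lambda = 343 / 2081.4
lambda = 0.1648

0.1648 m


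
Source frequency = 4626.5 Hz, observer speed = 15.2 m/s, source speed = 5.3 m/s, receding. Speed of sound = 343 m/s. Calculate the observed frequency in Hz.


Given values:
  f_s = 4626.5 Hz, v_o = 15.2 m/s, v_s = 5.3 m/s
  Direction: receding
Formula: f_o = f_s * (c - v_o) / (c + v_s)
Numerator: c - v_o = 343 - 15.2 = 327.8
Denominator: c + v_s = 343 + 5.3 = 348.3
f_o = 4626.5 * 327.8 / 348.3 = 4354.2

4354.2 Hz


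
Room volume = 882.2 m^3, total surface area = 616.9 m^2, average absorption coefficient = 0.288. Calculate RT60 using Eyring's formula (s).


Given values:
  V = 882.2 m^3, S = 616.9 m^2, alpha = 0.288
Formula: RT60 = 0.161 * V / (-S * ln(1 - alpha))
Compute ln(1 - 0.288) = ln(0.712) = -0.339677
Denominator: -616.9 * -0.339677 = 209.5467
Numerator: 0.161 * 882.2 = 142.0342
RT60 = 142.0342 / 209.5467 = 0.678

0.678 s


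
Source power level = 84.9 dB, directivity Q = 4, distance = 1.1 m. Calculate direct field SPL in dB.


Given values:
  Lw = 84.9 dB, Q = 4, r = 1.1 m
Formula: SPL = Lw + 10 * log10(Q / (4 * pi * r^2))
Compute 4 * pi * r^2 = 4 * pi * 1.1^2 = 15.2053
Compute Q / denom = 4 / 15.2053 = 0.26306617
Compute 10 * log10(0.26306617) = -5.7993
SPL = 84.9 + (-5.7993) = 79.1

79.1 dB


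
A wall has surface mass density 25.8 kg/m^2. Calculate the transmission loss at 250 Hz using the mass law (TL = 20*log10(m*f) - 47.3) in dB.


Given values:
  m = 25.8 kg/m^2, f = 250 Hz
Formula: TL = 20 * log10(m * f) - 47.3
Compute m * f = 25.8 * 250 = 6450.0
Compute log10(6450.0) = 3.80956
Compute 20 * 3.80956 = 76.1912
TL = 76.1912 - 47.3 = 28.89

28.89 dB


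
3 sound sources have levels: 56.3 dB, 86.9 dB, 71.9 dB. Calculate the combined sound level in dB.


Formula: L_total = 10 * log10( sum(10^(Li/10)) )
  Source 1: 10^(56.3/10) = 426579.5188
  Source 2: 10^(86.9/10) = 489778819.3684
  Source 3: 10^(71.9/10) = 15488166.1891
Sum of linear values = 505693565.0763
L_total = 10 * log10(505693565.0763) = 87.04

87.04 dB


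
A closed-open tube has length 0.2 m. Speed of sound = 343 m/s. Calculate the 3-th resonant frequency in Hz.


Given values:
  Tube type: closed-open, L = 0.2 m, c = 343 m/s, n = 3
Formula: f_n = (2n - 1) * c / (4 * L)
Compute 2n - 1 = 2*3 - 1 = 5
Compute 4 * L = 4 * 0.2 = 0.8
f = 5 * 343 / 0.8
f = 2143.75

2143.75 Hz


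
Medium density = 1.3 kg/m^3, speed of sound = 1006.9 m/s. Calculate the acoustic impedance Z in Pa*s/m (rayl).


Given values:
  rho = 1.3 kg/m^3
  c = 1006.9 m/s
Formula: Z = rho * c
Z = 1.3 * 1006.9
Z = 1308.97

1308.97 rayl


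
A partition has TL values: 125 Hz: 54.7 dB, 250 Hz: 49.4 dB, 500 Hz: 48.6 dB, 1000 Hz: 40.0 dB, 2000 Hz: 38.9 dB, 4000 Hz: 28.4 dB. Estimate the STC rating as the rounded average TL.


Given TL values at each frequency:
  125 Hz: 54.7 dB
  250 Hz: 49.4 dB
  500 Hz: 48.6 dB
  1000 Hz: 40.0 dB
  2000 Hz: 38.9 dB
  4000 Hz: 28.4 dB
Formula: STC ~ round(average of TL values)
Sum = 54.7 + 49.4 + 48.6 + 40.0 + 38.9 + 28.4 = 260.0
Average = 260.0 / 6 = 43.33
Rounded: 43

43


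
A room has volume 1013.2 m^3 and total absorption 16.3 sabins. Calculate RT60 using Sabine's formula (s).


Given values:
  V = 1013.2 m^3
  A = 16.3 sabins
Formula: RT60 = 0.161 * V / A
Numerator: 0.161 * 1013.2 = 163.1252
RT60 = 163.1252 / 16.3 = 10.008

10.008 s


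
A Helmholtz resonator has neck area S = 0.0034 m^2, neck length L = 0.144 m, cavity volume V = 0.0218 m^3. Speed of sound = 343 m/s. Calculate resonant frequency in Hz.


Given values:
  S = 0.0034 m^2, L = 0.144 m, V = 0.0218 m^3, c = 343 m/s
Formula: f = (c / (2*pi)) * sqrt(S / (V * L))
Compute V * L = 0.0218 * 0.144 = 0.0031392
Compute S / (V * L) = 0.0034 / 0.0031392 = 1.0831
Compute sqrt(1.0831) = 1.040721
Compute c / (2*pi) = 343 / 6.283185 = 54.590148
f = 54.590148 * 1.040721 = 56.81

56.81 Hz


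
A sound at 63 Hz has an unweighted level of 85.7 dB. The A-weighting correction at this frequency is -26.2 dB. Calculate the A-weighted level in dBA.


Given values:
  SPL = 85.7 dB
  A-weighting at 63 Hz = -26.2 dB
Formula: L_A = SPL + A_weight
L_A = 85.7 + (-26.2)
L_A = 59.5

59.5 dBA


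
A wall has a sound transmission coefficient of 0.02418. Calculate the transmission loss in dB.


Given values:
  tau = 0.02418
Formula: TL = 10 * log10(1 / tau)
Compute 1 / tau = 1 / 0.02418 = 41.3565
Compute log10(41.3565) = 1.616544
TL = 10 * 1.616544 = 16.17

16.17 dB


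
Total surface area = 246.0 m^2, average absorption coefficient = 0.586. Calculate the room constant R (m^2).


Given values:
  S = 246.0 m^2, alpha = 0.586
Formula: R = S * alpha / (1 - alpha)
Numerator: 246.0 * 0.586 = 144.156
Denominator: 1 - 0.586 = 0.414
R = 144.156 / 0.414 = 348.2

348.2 m^2


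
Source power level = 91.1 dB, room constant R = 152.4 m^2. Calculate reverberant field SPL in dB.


Given values:
  Lw = 91.1 dB, R = 152.4 m^2
Formula: SPL = Lw + 10 * log10(4 / R)
Compute 4 / R = 4 / 152.4 = 0.026247
Compute 10 * log10(0.026247) = -15.8092
SPL = 91.1 + (-15.8092) = 75.29

75.29 dB


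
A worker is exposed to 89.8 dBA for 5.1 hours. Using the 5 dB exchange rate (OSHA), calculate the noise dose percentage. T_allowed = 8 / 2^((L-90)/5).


Given values:
  L = 89.8 dBA, T = 5.1 hours
Formula: T_allowed = 8 / 2^((L - 90) / 5)
Compute exponent: (89.8 - 90) / 5 = -0.04
Compute 2^(-0.04) = 0.972655
T_allowed = 8 / 0.972655 = 8.22491 hours
Dose = (T / T_allowed) * 100
Dose = (5.1 / 8.22491) * 100 = 62.01

62.01 %


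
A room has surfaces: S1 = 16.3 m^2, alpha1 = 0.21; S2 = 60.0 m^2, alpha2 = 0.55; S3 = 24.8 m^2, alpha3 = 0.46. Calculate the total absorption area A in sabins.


Given surfaces:
  Surface 1: 16.3 * 0.21 = 3.423
  Surface 2: 60.0 * 0.55 = 33.0
  Surface 3: 24.8 * 0.46 = 11.408
Formula: A = sum(Si * alpha_i)
A = 3.423 + 33.0 + 11.408
A = 47.83

47.83 sabins


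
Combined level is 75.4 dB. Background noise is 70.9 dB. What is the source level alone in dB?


Given values:
  L_total = 75.4 dB, L_bg = 70.9 dB
Formula: L_source = 10 * log10(10^(L_total/10) - 10^(L_bg/10))
Convert to linear:
  10^(75.4/10) = 34673685.0453
  10^(70.9/10) = 12302687.7081
Difference: 34673685.0453 - 12302687.7081 = 22370997.3372
L_source = 10 * log10(22370997.3372) = 73.5

73.5 dB


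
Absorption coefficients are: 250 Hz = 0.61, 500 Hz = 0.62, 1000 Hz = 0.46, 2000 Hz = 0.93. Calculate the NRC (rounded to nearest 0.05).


Given values:
  a_250 = 0.61, a_500 = 0.62
  a_1000 = 0.46, a_2000 = 0.93
Formula: NRC = (a250 + a500 + a1000 + a2000) / 4
Sum = 0.61 + 0.62 + 0.46 + 0.93 = 2.62
NRC = 2.62 / 4 = 0.655
Rounded to nearest 0.05: 0.65

0.65


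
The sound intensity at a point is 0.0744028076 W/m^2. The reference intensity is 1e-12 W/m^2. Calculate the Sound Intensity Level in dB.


Given values:
  I = 0.0744028076 W/m^2
  I_ref = 1e-12 W/m^2
Formula: SIL = 10 * log10(I / I_ref)
Compute ratio: I / I_ref = 74402807600
Compute log10: log10(74402807600) = 10.871589
Multiply: SIL = 10 * 10.871589 = 108.72

108.72 dB


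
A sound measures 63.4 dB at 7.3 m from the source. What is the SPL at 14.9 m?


Given values:
  SPL1 = 63.4 dB, r1 = 7.3 m, r2 = 14.9 m
Formula: SPL2 = SPL1 - 20 * log10(r2 / r1)
Compute ratio: r2 / r1 = 14.9 / 7.3 = 2.0411
Compute log10: log10(2.0411) = 0.309864
Compute drop: 20 * 0.309864 = 6.1973
SPL2 = 63.4 - 6.1973 = 57.2

57.2 dB


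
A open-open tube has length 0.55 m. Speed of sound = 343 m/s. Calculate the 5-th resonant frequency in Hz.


Given values:
  Tube type: open-open, L = 0.55 m, c = 343 m/s, n = 5
Formula: f_n = n * c / (2 * L)
Compute 2 * L = 2 * 0.55 = 1.1
f = 5 * 343 / 1.1
f = 1559.09

1559.09 Hz


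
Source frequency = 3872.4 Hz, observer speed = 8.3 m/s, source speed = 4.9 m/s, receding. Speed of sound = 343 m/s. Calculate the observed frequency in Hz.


Given values:
  f_s = 3872.4 Hz, v_o = 8.3 m/s, v_s = 4.9 m/s
  Direction: receding
Formula: f_o = f_s * (c - v_o) / (c + v_s)
Numerator: c - v_o = 343 - 8.3 = 334.7
Denominator: c + v_s = 343 + 4.9 = 347.9
f_o = 3872.4 * 334.7 / 347.9 = 3725.47

3725.47 Hz


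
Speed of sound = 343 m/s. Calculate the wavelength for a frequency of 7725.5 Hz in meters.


Given values:
  c = 343 m/s, f = 7725.5 Hz
Formula: lambda = c / f
lambda = 343 / 7725.5
lambda = 0.0444

0.0444 m


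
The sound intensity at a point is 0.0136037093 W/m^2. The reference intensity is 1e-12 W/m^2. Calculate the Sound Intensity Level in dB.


Given values:
  I = 0.0136037093 W/m^2
  I_ref = 1e-12 W/m^2
Formula: SIL = 10 * log10(I / I_ref)
Compute ratio: I / I_ref = 13603709300
Compute log10: log10(13603709300) = 10.133657
Multiply: SIL = 10 * 10.133657 = 101.34

101.34 dB


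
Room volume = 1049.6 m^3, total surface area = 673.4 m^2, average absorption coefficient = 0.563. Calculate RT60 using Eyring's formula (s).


Given values:
  V = 1049.6 m^3, S = 673.4 m^2, alpha = 0.563
Formula: RT60 = 0.161 * V / (-S * ln(1 - alpha))
Compute ln(1 - 0.563) = ln(0.437) = -0.827822
Denominator: -673.4 * -0.827822 = 557.4553
Numerator: 0.161 * 1049.6 = 168.9856
RT60 = 168.9856 / 557.4553 = 0.303

0.303 s


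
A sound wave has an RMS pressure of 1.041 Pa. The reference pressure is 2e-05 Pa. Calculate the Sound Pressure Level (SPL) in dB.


Given values:
  p = 1.041 Pa
  p_ref = 2e-05 Pa
Formula: SPL = 20 * log10(p / p_ref)
Compute ratio: p / p_ref = 1.041 / 2e-05 = 52050
Compute log10: log10(52050) = 4.716421
Multiply: SPL = 20 * 4.716421 = 94.33

94.33 dB


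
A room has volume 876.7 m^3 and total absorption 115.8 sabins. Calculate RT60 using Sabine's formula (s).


Given values:
  V = 876.7 m^3
  A = 115.8 sabins
Formula: RT60 = 0.161 * V / A
Numerator: 0.161 * 876.7 = 141.1487
RT60 = 141.1487 / 115.8 = 1.219

1.219 s


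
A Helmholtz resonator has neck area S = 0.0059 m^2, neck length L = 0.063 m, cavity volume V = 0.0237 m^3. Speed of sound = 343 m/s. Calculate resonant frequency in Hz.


Given values:
  S = 0.0059 m^2, L = 0.063 m, V = 0.0237 m^3, c = 343 m/s
Formula: f = (c / (2*pi)) * sqrt(S / (V * L))
Compute V * L = 0.0237 * 0.063 = 0.0014931
Compute S / (V * L) = 0.0059 / 0.0014931 = 3.9515
Compute sqrt(3.9515) = 1.987838
Compute c / (2*pi) = 343 / 6.283185 = 54.590148
f = 54.590148 * 1.987838 = 108.52

108.52 Hz


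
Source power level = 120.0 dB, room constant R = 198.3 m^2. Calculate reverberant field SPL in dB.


Given values:
  Lw = 120.0 dB, R = 198.3 m^2
Formula: SPL = Lw + 10 * log10(4 / R)
Compute 4 / R = 4 / 198.3 = 0.020171
Compute 10 * log10(0.020171) = -16.9527
SPL = 120.0 + (-16.9527) = 103.05

103.05 dB


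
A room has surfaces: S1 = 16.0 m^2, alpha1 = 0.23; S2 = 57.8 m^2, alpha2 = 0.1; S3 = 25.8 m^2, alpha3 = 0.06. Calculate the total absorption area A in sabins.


Given surfaces:
  Surface 1: 16.0 * 0.23 = 3.68
  Surface 2: 57.8 * 0.1 = 5.78
  Surface 3: 25.8 * 0.06 = 1.548
Formula: A = sum(Si * alpha_i)
A = 3.68 + 5.78 + 1.548
A = 11.01

11.01 sabins


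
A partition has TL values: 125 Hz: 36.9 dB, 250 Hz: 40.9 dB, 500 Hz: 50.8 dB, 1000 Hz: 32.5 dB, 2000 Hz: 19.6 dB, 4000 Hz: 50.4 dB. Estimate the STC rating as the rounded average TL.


Given TL values at each frequency:
  125 Hz: 36.9 dB
  250 Hz: 40.9 dB
  500 Hz: 50.8 dB
  1000 Hz: 32.5 dB
  2000 Hz: 19.6 dB
  4000 Hz: 50.4 dB
Formula: STC ~ round(average of TL values)
Sum = 36.9 + 40.9 + 50.8 + 32.5 + 19.6 + 50.4 = 231.1
Average = 231.1 / 6 = 38.52
Rounded: 39

39


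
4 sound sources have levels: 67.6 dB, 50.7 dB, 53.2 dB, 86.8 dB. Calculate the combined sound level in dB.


Formula: L_total = 10 * log10( sum(10^(Li/10)) )
  Source 1: 10^(67.6/10) = 5754399.3734
  Source 2: 10^(50.7/10) = 117489.7555
  Source 3: 10^(53.2/10) = 208929.6131
  Source 4: 10^(86.8/10) = 478630092.3226
Sum of linear values = 484710911.0646
L_total = 10 * log10(484710911.0646) = 86.85

86.85 dB


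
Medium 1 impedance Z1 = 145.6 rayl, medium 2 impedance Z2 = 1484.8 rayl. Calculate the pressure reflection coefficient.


Given values:
  Z1 = 145.6 rayl, Z2 = 1484.8 rayl
Formula: R = (Z2 - Z1) / (Z2 + Z1)
Numerator: Z2 - Z1 = 1484.8 - 145.6 = 1339.2
Denominator: Z2 + Z1 = 1484.8 + 145.6 = 1630.4
R = 1339.2 / 1630.4 = 0.8214

0.8214


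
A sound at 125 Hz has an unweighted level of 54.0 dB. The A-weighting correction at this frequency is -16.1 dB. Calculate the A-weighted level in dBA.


Given values:
  SPL = 54.0 dB
  A-weighting at 125 Hz = -16.1 dB
Formula: L_A = SPL + A_weight
L_A = 54.0 + (-16.1)
L_A = 37.9

37.9 dBA


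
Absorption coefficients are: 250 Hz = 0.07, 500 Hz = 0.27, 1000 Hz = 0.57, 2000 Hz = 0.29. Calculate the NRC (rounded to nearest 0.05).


Given values:
  a_250 = 0.07, a_500 = 0.27
  a_1000 = 0.57, a_2000 = 0.29
Formula: NRC = (a250 + a500 + a1000 + a2000) / 4
Sum = 0.07 + 0.27 + 0.57 + 0.29 = 1.2
NRC = 1.2 / 4 = 0.3
Rounded to nearest 0.05: 0.3

0.3


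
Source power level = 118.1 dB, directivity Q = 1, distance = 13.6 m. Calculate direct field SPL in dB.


Given values:
  Lw = 118.1 dB, Q = 1, r = 13.6 m
Formula: SPL = Lw + 10 * log10(Q / (4 * pi * r^2))
Compute 4 * pi * r^2 = 4 * pi * 13.6^2 = 2324.2759
Compute Q / denom = 1 / 2324.2759 = 0.00043024
Compute 10 * log10(0.00043024) = -33.6629
SPL = 118.1 + (-33.6629) = 84.44

84.44 dB


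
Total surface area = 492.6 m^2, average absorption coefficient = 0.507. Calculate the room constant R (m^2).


Given values:
  S = 492.6 m^2, alpha = 0.507
Formula: R = S * alpha / (1 - alpha)
Numerator: 492.6 * 0.507 = 249.7482
Denominator: 1 - 0.507 = 0.493
R = 249.7482 / 0.493 = 506.59

506.59 m^2


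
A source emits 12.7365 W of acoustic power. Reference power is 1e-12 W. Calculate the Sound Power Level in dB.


Given values:
  W = 12.7365 W
  W_ref = 1e-12 W
Formula: SWL = 10 * log10(W / W_ref)
Compute ratio: W / W_ref = 12736500000000
Compute log10: log10(12736500000000) = 13.10505
Multiply: SWL = 10 * 13.10505 = 131.05

131.05 dB


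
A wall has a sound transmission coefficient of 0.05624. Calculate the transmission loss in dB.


Given values:
  tau = 0.05624
Formula: TL = 10 * log10(1 / tau)
Compute 1 / tau = 1 / 0.05624 = 17.7809
Compute log10(17.7809) = 1.249954
TL = 10 * 1.249954 = 12.5

12.5 dB


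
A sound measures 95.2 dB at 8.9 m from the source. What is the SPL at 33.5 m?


Given values:
  SPL1 = 95.2 dB, r1 = 8.9 m, r2 = 33.5 m
Formula: SPL2 = SPL1 - 20 * log10(r2 / r1)
Compute ratio: r2 / r1 = 33.5 / 8.9 = 3.764
Compute log10: log10(3.764) = 0.57565
Compute drop: 20 * 0.57565 = 11.513
SPL2 = 95.2 - 11.513 = 83.69

83.69 dB


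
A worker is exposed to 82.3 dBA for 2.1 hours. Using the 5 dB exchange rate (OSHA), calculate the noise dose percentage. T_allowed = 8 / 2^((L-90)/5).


Given values:
  L = 82.3 dBA, T = 2.1 hours
Formula: T_allowed = 8 / 2^((L - 90) / 5)
Compute exponent: (82.3 - 90) / 5 = -1.54
Compute 2^(-1.54) = 0.343885
T_allowed = 8 / 0.343885 = 23.263591 hours
Dose = (T / T_allowed) * 100
Dose = (2.1 / 23.263591) * 100 = 9.03

9.03 %


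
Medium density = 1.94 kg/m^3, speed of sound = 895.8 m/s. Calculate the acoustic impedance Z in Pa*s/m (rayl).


Given values:
  rho = 1.94 kg/m^3
  c = 895.8 m/s
Formula: Z = rho * c
Z = 1.94 * 895.8
Z = 1737.85

1737.85 rayl


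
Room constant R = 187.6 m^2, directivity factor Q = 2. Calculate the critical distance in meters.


Given values:
  R = 187.6 m^2, Q = 2
Formula: d_c = 0.141 * sqrt(Q * R)
Compute Q * R = 2 * 187.6 = 375.2
Compute sqrt(375.2) = 19.3701
d_c = 0.141 * 19.3701 = 2.731

2.731 m


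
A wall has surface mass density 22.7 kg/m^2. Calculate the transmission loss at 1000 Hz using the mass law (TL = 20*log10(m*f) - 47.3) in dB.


Given values:
  m = 22.7 kg/m^2, f = 1000 Hz
Formula: TL = 20 * log10(m * f) - 47.3
Compute m * f = 22.7 * 1000 = 22700.0
Compute log10(22700.0) = 4.356026
Compute 20 * 4.356026 = 87.1205
TL = 87.1205 - 47.3 = 39.82

39.82 dB


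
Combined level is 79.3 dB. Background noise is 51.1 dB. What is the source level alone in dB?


Given values:
  L_total = 79.3 dB, L_bg = 51.1 dB
Formula: L_source = 10 * log10(10^(L_total/10) - 10^(L_bg/10))
Convert to linear:
  10^(79.3/10) = 85113803.8202
  10^(51.1/10) = 128824.9552
Difference: 85113803.8202 - 128824.9552 = 84984978.865
L_source = 10 * log10(84984978.865) = 79.29

79.29 dB


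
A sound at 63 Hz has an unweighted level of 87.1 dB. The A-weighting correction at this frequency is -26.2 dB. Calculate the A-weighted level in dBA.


Given values:
  SPL = 87.1 dB
  A-weighting at 63 Hz = -26.2 dB
Formula: L_A = SPL + A_weight
L_A = 87.1 + (-26.2)
L_A = 60.9

60.9 dBA


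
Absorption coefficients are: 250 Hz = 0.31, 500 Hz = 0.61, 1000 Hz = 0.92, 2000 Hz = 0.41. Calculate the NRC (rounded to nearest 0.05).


Given values:
  a_250 = 0.31, a_500 = 0.61
  a_1000 = 0.92, a_2000 = 0.41
Formula: NRC = (a250 + a500 + a1000 + a2000) / 4
Sum = 0.31 + 0.61 + 0.92 + 0.41 = 2.25
NRC = 2.25 / 4 = 0.5625
Rounded to nearest 0.05: 0.55

0.55


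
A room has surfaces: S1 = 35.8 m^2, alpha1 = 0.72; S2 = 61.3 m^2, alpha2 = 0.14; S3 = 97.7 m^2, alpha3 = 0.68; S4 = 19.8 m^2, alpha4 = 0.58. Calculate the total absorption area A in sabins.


Given surfaces:
  Surface 1: 35.8 * 0.72 = 25.776
  Surface 2: 61.3 * 0.14 = 8.582
  Surface 3: 97.7 * 0.68 = 66.436
  Surface 4: 19.8 * 0.58 = 11.484
Formula: A = sum(Si * alpha_i)
A = 25.776 + 8.582 + 66.436 + 11.484
A = 112.28

112.28 sabins


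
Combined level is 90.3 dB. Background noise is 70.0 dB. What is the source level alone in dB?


Given values:
  L_total = 90.3 dB, L_bg = 70.0 dB
Formula: L_source = 10 * log10(10^(L_total/10) - 10^(L_bg/10))
Convert to linear:
  10^(90.3/10) = 1071519305.2376
  10^(70.0/10) = 10000000.0
Difference: 1071519305.2376 - 10000000.0 = 1061519305.2376
L_source = 10 * log10(1061519305.2376) = 90.26

90.26 dB


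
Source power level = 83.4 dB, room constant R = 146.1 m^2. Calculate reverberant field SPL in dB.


Given values:
  Lw = 83.4 dB, R = 146.1 m^2
Formula: SPL = Lw + 10 * log10(4 / R)
Compute 4 / R = 4 / 146.1 = 0.027379
Compute 10 * log10(0.027379) = -15.6258
SPL = 83.4 + (-15.6258) = 67.77

67.77 dB


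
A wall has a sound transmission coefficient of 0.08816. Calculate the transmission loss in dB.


Given values:
  tau = 0.08816
Formula: TL = 10 * log10(1 / tau)
Compute 1 / tau = 1 / 0.08816 = 11.343
Compute log10(11.343) = 1.054728
TL = 10 * 1.054728 = 10.55

10.55 dB


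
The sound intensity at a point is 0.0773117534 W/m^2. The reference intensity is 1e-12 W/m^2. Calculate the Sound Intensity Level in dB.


Given values:
  I = 0.0773117534 W/m^2
  I_ref = 1e-12 W/m^2
Formula: SIL = 10 * log10(I / I_ref)
Compute ratio: I / I_ref = 77311753400
Compute log10: log10(77311753400) = 10.888246
Multiply: SIL = 10 * 10.888246 = 108.88

108.88 dB


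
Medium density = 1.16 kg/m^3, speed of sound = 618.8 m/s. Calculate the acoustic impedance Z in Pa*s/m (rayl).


Given values:
  rho = 1.16 kg/m^3
  c = 618.8 m/s
Formula: Z = rho * c
Z = 1.16 * 618.8
Z = 717.81

717.81 rayl


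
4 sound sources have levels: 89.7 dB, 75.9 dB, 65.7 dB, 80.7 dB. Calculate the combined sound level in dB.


Formula: L_total = 10 * log10( sum(10^(Li/10)) )
  Source 1: 10^(89.7/10) = 933254300.797
  Source 2: 10^(75.9/10) = 38904514.4994
  Source 3: 10^(65.7/10) = 3715352.291
  Source 4: 10^(80.7/10) = 117489755.494
Sum of linear values = 1093363923.0814
L_total = 10 * log10(1093363923.0814) = 90.39

90.39 dB


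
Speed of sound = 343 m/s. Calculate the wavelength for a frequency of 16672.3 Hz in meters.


Given values:
  c = 343 m/s, f = 16672.3 Hz
Formula: lambda = c / f
lambda = 343 / 16672.3
lambda = 0.0206

0.0206 m


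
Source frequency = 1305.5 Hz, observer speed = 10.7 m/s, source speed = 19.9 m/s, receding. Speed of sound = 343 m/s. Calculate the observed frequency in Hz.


Given values:
  f_s = 1305.5 Hz, v_o = 10.7 m/s, v_s = 19.9 m/s
  Direction: receding
Formula: f_o = f_s * (c - v_o) / (c + v_s)
Numerator: c - v_o = 343 - 10.7 = 332.3
Denominator: c + v_s = 343 + 19.9 = 362.9
f_o = 1305.5 * 332.3 / 362.9 = 1195.42

1195.42 Hz


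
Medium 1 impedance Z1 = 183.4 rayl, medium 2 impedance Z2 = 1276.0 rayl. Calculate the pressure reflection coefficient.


Given values:
  Z1 = 183.4 rayl, Z2 = 1276.0 rayl
Formula: R = (Z2 - Z1) / (Z2 + Z1)
Numerator: Z2 - Z1 = 1276.0 - 183.4 = 1092.6
Denominator: Z2 + Z1 = 1276.0 + 183.4 = 1459.4
R = 1092.6 / 1459.4 = 0.7487

0.7487


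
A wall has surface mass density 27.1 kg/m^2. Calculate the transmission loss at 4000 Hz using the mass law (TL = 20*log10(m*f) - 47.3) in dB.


Given values:
  m = 27.1 kg/m^2, f = 4000 Hz
Formula: TL = 20 * log10(m * f) - 47.3
Compute m * f = 27.1 * 4000 = 108400.0
Compute log10(108400.0) = 5.035029
Compute 20 * 5.035029 = 100.7006
TL = 100.7006 - 47.3 = 53.4

53.4 dB


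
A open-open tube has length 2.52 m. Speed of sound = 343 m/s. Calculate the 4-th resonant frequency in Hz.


Given values:
  Tube type: open-open, L = 2.52 m, c = 343 m/s, n = 4
Formula: f_n = n * c / (2 * L)
Compute 2 * L = 2 * 2.52 = 5.04
f = 4 * 343 / 5.04
f = 272.22

272.22 Hz


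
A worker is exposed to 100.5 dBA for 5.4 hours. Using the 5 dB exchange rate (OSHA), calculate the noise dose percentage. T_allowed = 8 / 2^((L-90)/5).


Given values:
  L = 100.5 dBA, T = 5.4 hours
Formula: T_allowed = 8 / 2^((L - 90) / 5)
Compute exponent: (100.5 - 90) / 5 = 2.1
Compute 2^(2.1) = 4.287094
T_allowed = 8 / 4.287094 = 1.866066 hours
Dose = (T / T_allowed) * 100
Dose = (5.4 / 1.866066) * 100 = 289.38

289.38 %


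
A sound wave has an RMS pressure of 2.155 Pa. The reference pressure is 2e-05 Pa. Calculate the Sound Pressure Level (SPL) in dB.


Given values:
  p = 2.155 Pa
  p_ref = 2e-05 Pa
Formula: SPL = 20 * log10(p / p_ref)
Compute ratio: p / p_ref = 2.155 / 2e-05 = 107750
Compute log10: log10(107750) = 5.032417
Multiply: SPL = 20 * 5.032417 = 100.65

100.65 dB


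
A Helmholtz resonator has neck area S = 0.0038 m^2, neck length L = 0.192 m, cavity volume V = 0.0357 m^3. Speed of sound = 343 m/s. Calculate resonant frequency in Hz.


Given values:
  S = 0.0038 m^2, L = 0.192 m, V = 0.0357 m^3, c = 343 m/s
Formula: f = (c / (2*pi)) * sqrt(S / (V * L))
Compute V * L = 0.0357 * 0.192 = 0.0068544
Compute S / (V * L) = 0.0038 / 0.0068544 = 0.5544
Compute sqrt(0.5544) = 0.74458
Compute c / (2*pi) = 343 / 6.283185 = 54.590148
f = 54.590148 * 0.74458 = 40.65

40.65 Hz


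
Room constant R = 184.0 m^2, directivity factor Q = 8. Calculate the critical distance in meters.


Given values:
  R = 184.0 m^2, Q = 8
Formula: d_c = 0.141 * sqrt(Q * R)
Compute Q * R = 8 * 184.0 = 1472.0
Compute sqrt(1472.0) = 38.3667
d_c = 0.141 * 38.3667 = 5.41

5.41 m


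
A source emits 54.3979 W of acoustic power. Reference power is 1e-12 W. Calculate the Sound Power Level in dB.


Given values:
  W = 54.3979 W
  W_ref = 1e-12 W
Formula: SWL = 10 * log10(W / W_ref)
Compute ratio: W / W_ref = 54397900000000
Compute log10: log10(54397900000000) = 13.735582
Multiply: SWL = 10 * 13.735582 = 137.36

137.36 dB


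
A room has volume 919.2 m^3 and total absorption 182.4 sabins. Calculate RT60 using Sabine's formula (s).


Given values:
  V = 919.2 m^3
  A = 182.4 sabins
Formula: RT60 = 0.161 * V / A
Numerator: 0.161 * 919.2 = 147.9912
RT60 = 147.9912 / 182.4 = 0.811

0.811 s


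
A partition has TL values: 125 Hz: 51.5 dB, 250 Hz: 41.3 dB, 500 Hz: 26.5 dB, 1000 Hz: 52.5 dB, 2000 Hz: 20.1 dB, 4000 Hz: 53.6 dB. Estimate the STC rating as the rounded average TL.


Given TL values at each frequency:
  125 Hz: 51.5 dB
  250 Hz: 41.3 dB
  500 Hz: 26.5 dB
  1000 Hz: 52.5 dB
  2000 Hz: 20.1 dB
  4000 Hz: 53.6 dB
Formula: STC ~ round(average of TL values)
Sum = 51.5 + 41.3 + 26.5 + 52.5 + 20.1 + 53.6 = 245.5
Average = 245.5 / 6 = 40.92
Rounded: 41

41


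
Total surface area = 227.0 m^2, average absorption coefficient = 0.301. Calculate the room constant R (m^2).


Given values:
  S = 227.0 m^2, alpha = 0.301
Formula: R = S * alpha / (1 - alpha)
Numerator: 227.0 * 0.301 = 68.327
Denominator: 1 - 0.301 = 0.699
R = 68.327 / 0.699 = 97.75

97.75 m^2


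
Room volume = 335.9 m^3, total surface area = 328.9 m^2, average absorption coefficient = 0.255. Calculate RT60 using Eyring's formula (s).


Given values:
  V = 335.9 m^3, S = 328.9 m^2, alpha = 0.255
Formula: RT60 = 0.161 * V / (-S * ln(1 - alpha))
Compute ln(1 - 0.255) = ln(0.745) = -0.294371
Denominator: -328.9 * -0.294371 = 96.8186
Numerator: 0.161 * 335.9 = 54.0799
RT60 = 54.0799 / 96.8186 = 0.559

0.559 s


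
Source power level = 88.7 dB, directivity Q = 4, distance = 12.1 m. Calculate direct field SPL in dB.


Given values:
  Lw = 88.7 dB, Q = 4, r = 12.1 m
Formula: SPL = Lw + 10 * log10(Q / (4 * pi * r^2))
Compute 4 * pi * r^2 = 4 * pi * 12.1^2 = 1839.8423
Compute Q / denom = 4 / 1839.8423 = 0.0021741
Compute 10 * log10(0.0021741) = -26.6272
SPL = 88.7 + (-26.6272) = 62.07

62.07 dB


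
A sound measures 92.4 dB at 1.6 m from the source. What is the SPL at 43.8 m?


Given values:
  SPL1 = 92.4 dB, r1 = 1.6 m, r2 = 43.8 m
Formula: SPL2 = SPL1 - 20 * log10(r2 / r1)
Compute ratio: r2 / r1 = 43.8 / 1.6 = 27.375
Compute log10: log10(27.375) = 1.437354
Compute drop: 20 * 1.437354 = 28.7471
SPL2 = 92.4 - 28.7471 = 63.65

63.65 dB


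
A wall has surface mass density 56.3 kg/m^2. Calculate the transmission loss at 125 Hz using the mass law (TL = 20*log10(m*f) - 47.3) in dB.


Given values:
  m = 56.3 kg/m^2, f = 125 Hz
Formula: TL = 20 * log10(m * f) - 47.3
Compute m * f = 56.3 * 125 = 7037.5
Compute log10(7037.5) = 3.847418
Compute 20 * 3.847418 = 76.9484
TL = 76.9484 - 47.3 = 29.65

29.65 dB


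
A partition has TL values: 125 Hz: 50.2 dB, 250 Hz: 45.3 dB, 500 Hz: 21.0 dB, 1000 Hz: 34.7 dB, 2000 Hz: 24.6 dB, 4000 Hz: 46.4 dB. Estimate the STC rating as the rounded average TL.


Given TL values at each frequency:
  125 Hz: 50.2 dB
  250 Hz: 45.3 dB
  500 Hz: 21.0 dB
  1000 Hz: 34.7 dB
  2000 Hz: 24.6 dB
  4000 Hz: 46.4 dB
Formula: STC ~ round(average of TL values)
Sum = 50.2 + 45.3 + 21.0 + 34.7 + 24.6 + 46.4 = 222.2
Average = 222.2 / 6 = 37.03
Rounded: 37

37


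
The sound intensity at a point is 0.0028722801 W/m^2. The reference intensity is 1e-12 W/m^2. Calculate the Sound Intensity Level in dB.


Given values:
  I = 0.0028722801 W/m^2
  I_ref = 1e-12 W/m^2
Formula: SIL = 10 * log10(I / I_ref)
Compute ratio: I / I_ref = 2872280100
Compute log10: log10(2872280100) = 9.458227
Multiply: SIL = 10 * 9.458227 = 94.58

94.58 dB


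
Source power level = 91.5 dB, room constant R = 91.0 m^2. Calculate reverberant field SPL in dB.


Given values:
  Lw = 91.5 dB, R = 91.0 m^2
Formula: SPL = Lw + 10 * log10(4 / R)
Compute 4 / R = 4 / 91.0 = 0.043956
Compute 10 * log10(0.043956) = -13.5698
SPL = 91.5 + (-13.5698) = 77.93

77.93 dB


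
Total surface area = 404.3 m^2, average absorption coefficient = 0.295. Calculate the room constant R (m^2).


Given values:
  S = 404.3 m^2, alpha = 0.295
Formula: R = S * alpha / (1 - alpha)
Numerator: 404.3 * 0.295 = 119.2685
Denominator: 1 - 0.295 = 0.705
R = 119.2685 / 0.705 = 169.18

169.18 m^2


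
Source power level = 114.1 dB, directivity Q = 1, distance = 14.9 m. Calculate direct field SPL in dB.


Given values:
  Lw = 114.1 dB, Q = 1, r = 14.9 m
Formula: SPL = Lw + 10 * log10(Q / (4 * pi * r^2))
Compute 4 * pi * r^2 = 4 * pi * 14.9^2 = 2789.8599
Compute Q / denom = 1 / 2789.8599 = 0.00035844
Compute 10 * log10(0.00035844) = -34.4558
SPL = 114.1 + (-34.4558) = 79.64

79.64 dB


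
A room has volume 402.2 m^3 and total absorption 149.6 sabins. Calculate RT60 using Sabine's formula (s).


Given values:
  V = 402.2 m^3
  A = 149.6 sabins
Formula: RT60 = 0.161 * V / A
Numerator: 0.161 * 402.2 = 64.7542
RT60 = 64.7542 / 149.6 = 0.433

0.433 s


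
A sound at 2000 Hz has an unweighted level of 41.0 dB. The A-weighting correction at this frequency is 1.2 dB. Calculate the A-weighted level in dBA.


Given values:
  SPL = 41.0 dB
  A-weighting at 2000 Hz = 1.2 dB
Formula: L_A = SPL + A_weight
L_A = 41.0 + (1.2)
L_A = 42.2

42.2 dBA


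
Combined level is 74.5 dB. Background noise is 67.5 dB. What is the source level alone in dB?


Given values:
  L_total = 74.5 dB, L_bg = 67.5 dB
Formula: L_source = 10 * log10(10^(L_total/10) - 10^(L_bg/10))
Convert to linear:
  10^(74.5/10) = 28183829.3126
  10^(67.5/10) = 5623413.2519
Difference: 28183829.3126 - 5623413.2519 = 22560416.0607
L_source = 10 * log10(22560416.0607) = 73.53

73.53 dB


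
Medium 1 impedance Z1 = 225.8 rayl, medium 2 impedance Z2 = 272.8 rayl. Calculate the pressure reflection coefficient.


Given values:
  Z1 = 225.8 rayl, Z2 = 272.8 rayl
Formula: R = (Z2 - Z1) / (Z2 + Z1)
Numerator: Z2 - Z1 = 272.8 - 225.8 = 47.0
Denominator: Z2 + Z1 = 272.8 + 225.8 = 498.6
R = 47.0 / 498.6 = 0.0943

0.0943


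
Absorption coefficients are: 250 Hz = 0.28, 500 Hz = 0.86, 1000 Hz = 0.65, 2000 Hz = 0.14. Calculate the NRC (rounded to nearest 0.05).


Given values:
  a_250 = 0.28, a_500 = 0.86
  a_1000 = 0.65, a_2000 = 0.14
Formula: NRC = (a250 + a500 + a1000 + a2000) / 4
Sum = 0.28 + 0.86 + 0.65 + 0.14 = 1.93
NRC = 1.93 / 4 = 0.4825
Rounded to nearest 0.05: 0.5

0.5


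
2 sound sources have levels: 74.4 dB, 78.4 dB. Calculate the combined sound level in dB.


Formula: L_total = 10 * log10( sum(10^(Li/10)) )
  Source 1: 10^(74.4/10) = 27542287.0334
  Source 2: 10^(78.4/10) = 69183097.0919
Sum of linear values = 96725384.1253
L_total = 10 * log10(96725384.1253) = 79.86

79.86 dB


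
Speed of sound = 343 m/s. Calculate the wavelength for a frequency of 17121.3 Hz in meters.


Given values:
  c = 343 m/s, f = 17121.3 Hz
Formula: lambda = c / f
lambda = 343 / 17121.3
lambda = 0.02

0.02 m


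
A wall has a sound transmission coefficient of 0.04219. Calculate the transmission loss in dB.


Given values:
  tau = 0.04219
Formula: TL = 10 * log10(1 / tau)
Compute 1 / tau = 1 / 0.04219 = 23.7023
Compute log10(23.7023) = 1.37479
TL = 10 * 1.37479 = 13.75

13.75 dB


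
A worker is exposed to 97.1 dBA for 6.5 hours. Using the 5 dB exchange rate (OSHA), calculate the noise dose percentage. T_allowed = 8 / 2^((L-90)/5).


Given values:
  L = 97.1 dBA, T = 6.5 hours
Formula: T_allowed = 8 / 2^((L - 90) / 5)
Compute exponent: (97.1 - 90) / 5 = 1.42
Compute 2^(1.42) = 2.675855
T_allowed = 8 / 2.675855 = 2.989699 hours
Dose = (T / T_allowed) * 100
Dose = (6.5 / 2.989699) * 100 = 217.41

217.41 %


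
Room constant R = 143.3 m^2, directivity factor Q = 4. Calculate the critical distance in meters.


Given values:
  R = 143.3 m^2, Q = 4
Formula: d_c = 0.141 * sqrt(Q * R)
Compute Q * R = 4 * 143.3 = 573.2
Compute sqrt(573.2) = 23.9416
d_c = 0.141 * 23.9416 = 3.376

3.376 m
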